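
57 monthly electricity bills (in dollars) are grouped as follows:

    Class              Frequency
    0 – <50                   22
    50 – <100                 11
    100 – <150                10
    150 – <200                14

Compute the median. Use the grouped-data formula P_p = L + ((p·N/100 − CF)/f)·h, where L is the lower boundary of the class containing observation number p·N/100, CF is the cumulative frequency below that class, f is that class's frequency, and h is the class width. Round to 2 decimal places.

79.55

N = 57; target position k = 50/100 · 57 = 28.5.
Cumulative frequencies: 22, 33, 43, 57.
Observation 28.5 falls in the class 50 – <100.
L = 50, CF = 22, f = 11, h = 50.
P50 = 50 + ((28.5 − 22)/11)·50 = 50 + 29.5455 = 79.5455.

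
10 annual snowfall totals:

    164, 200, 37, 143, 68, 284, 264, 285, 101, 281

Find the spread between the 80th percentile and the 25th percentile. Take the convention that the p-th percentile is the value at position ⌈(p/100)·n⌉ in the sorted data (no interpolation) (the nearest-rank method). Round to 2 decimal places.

Sorted: 37, 68, 101, 143, 164, 200, 264, 281, 284, 285.
n = 10.
P25: rank ⌈25/100·10⌉ = 3 → 101.
P80: rank ⌈80/100·10⌉ = 8 → 281.
Difference: 281 − 101 = 180.

180.00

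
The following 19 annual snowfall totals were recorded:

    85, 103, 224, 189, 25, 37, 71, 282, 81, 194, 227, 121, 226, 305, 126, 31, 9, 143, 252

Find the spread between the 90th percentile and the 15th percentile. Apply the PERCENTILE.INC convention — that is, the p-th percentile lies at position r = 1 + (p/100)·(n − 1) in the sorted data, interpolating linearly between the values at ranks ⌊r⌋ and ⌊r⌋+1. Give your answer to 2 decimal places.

Sorted: 9, 25, 31, 37, 71, 81, 85, 103, 121, 126, 143, 189, 194, 224, 226, 227, 252, 282, 305.
n = 19.
P15: r = 3.7; ranks 3–4 are 31, 37; interpolating gives 35.2.
P90: r = 17.2; ranks 17–18 are 252, 282; interpolating gives 258.
Difference: 258 − 35.2 = 222.8.

222.80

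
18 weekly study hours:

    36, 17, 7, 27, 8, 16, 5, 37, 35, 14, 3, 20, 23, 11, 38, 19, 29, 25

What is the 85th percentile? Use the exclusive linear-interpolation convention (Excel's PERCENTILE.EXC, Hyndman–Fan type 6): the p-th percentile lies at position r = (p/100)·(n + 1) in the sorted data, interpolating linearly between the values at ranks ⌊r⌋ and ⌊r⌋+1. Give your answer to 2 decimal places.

Sorted: 3, 5, 7, 8, 11, 14, 16, 17, 19, 20, 23, 25, 27, 29, 35, 36, 37, 38.
n = 18.
r = (85/100)·(18 + 1) = 16.15.
Rank 16 is 36 and rank 17 is 37.
Interpolate: 36 + 0.15·(37 − 36) = 36 + 0.15·1 = 36.15.

36.15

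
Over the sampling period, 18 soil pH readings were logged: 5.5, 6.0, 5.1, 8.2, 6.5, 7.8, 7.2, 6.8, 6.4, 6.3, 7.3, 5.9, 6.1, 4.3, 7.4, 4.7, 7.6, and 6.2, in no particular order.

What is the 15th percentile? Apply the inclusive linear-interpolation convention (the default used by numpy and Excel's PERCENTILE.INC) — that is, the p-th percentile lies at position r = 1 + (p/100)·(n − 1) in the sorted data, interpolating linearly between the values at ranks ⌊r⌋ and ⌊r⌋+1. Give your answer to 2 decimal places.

Sorted: 4.3, 4.7, 5.1, 5.5, 5.9, 6.0, 6.1, 6.2, 6.3, 6.4, 6.5, 6.8, 7.2, 7.3, 7.4, 7.6, 7.8, 8.2.
n = 18.
r = 1 + (15/100)·(18 − 1) = 1 + 2.55 = 3.55.
Rank 3 is 5.1 and rank 4 is 5.5.
Interpolate: 5.1 + 0.55·(5.5 − 5.1) = 5.1 + 0.55·0.4 = 5.32.

5.32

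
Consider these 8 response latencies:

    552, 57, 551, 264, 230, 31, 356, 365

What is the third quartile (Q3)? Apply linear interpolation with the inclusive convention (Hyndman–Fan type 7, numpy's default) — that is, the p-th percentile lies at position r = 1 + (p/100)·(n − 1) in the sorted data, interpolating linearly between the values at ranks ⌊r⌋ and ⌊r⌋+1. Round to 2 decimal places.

411.50

Sorted: 31, 57, 230, 264, 356, 365, 551, 552.
n = 8.
r = 1 + (75/100)·(8 − 1) = 1 + 5.25 = 6.25.
Rank 6 is 365 and rank 7 is 551.
Interpolate: 365 + 0.25·(551 − 365) = 365 + 0.25·186 = 411.5.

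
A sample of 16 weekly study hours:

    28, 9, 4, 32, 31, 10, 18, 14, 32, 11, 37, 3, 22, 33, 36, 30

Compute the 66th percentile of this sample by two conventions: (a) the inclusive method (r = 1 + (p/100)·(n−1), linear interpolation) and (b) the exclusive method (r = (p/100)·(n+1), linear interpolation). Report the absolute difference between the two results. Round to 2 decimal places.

0.32

Sorted: 3, 4, 9, 10, 11, 14, 18, 22, 28, 30, 31, 32, 32, 33, 36, 37.
n = 16.
(a) r = 10.9; between ranks 10 (30) and 11 (31): 30.9.
(b) r = 11.22; between ranks 11 (31) and 12 (32): 31.22.
|30.9 − 31.22| = 0.32.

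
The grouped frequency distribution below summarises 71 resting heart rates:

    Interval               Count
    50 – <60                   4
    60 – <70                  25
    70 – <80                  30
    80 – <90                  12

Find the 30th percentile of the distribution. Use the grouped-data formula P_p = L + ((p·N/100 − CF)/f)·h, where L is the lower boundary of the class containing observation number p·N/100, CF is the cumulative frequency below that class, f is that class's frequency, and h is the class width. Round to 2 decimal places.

N = 71; target position k = 30/100 · 71 = 21.3.
Cumulative frequencies: 4, 29, 59, 71.
Observation 21.3 falls in the class 60 – <70.
L = 60, CF = 4, f = 25, h = 10.
P30 = 60 + ((21.3 − 4)/25)·10 = 60 + 6.92 = 66.92.

66.92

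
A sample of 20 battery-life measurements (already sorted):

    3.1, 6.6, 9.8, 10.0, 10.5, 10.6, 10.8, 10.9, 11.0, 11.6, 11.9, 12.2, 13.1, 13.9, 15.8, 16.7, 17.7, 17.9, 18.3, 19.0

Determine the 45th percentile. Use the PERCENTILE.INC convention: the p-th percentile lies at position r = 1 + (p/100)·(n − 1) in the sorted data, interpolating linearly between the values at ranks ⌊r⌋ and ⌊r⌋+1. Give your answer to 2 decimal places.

n = 20.
r = 1 + (45/100)·(20 − 1) = 1 + 8.55 = 9.55.
Rank 9 is 11.0 and rank 10 is 11.6.
Interpolate: 11.0 + 0.55·(11.6 − 11.0) = 11.0 + 0.55·0.6 = 11.33.

11.33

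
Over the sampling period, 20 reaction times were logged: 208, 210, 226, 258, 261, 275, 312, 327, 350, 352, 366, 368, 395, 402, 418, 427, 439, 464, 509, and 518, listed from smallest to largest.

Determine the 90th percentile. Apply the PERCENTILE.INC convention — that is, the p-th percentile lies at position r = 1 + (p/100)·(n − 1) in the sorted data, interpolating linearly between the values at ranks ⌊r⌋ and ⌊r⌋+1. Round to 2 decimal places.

n = 20.
r = 1 + (90/100)·(20 − 1) = 1 + 17.1 = 18.1.
Rank 18 is 464 and rank 19 is 509.
Interpolate: 464 + 0.1·(509 − 464) = 464 + 0.1·45 = 468.5.

468.50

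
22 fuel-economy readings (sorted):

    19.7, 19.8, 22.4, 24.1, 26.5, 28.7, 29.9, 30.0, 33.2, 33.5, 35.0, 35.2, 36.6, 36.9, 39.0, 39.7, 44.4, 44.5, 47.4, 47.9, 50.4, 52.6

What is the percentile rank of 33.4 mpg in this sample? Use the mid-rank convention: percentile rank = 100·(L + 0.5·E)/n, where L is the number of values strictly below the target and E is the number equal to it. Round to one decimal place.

40.9

Count below 33.4: L = 9; count equal: E = 0; n = 22.
Percentile rank = 100·(9 + 0.5·0)/22 = 100·9/22 = 40.91.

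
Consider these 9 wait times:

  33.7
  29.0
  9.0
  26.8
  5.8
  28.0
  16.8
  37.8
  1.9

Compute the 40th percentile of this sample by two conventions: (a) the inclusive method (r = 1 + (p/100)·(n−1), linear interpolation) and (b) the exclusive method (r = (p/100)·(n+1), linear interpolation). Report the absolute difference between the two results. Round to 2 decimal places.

2.00

Sorted: 1.9, 5.8, 9.0, 16.8, 26.8, 28.0, 29.0, 33.7, 37.8.
n = 9.
(a) r = 4.2; between ranks 4 (16.8) and 5 (26.8): 18.8.
(b) r = 4 → value at rank 4 = 16.8.
|18.8 − 16.8| = 2.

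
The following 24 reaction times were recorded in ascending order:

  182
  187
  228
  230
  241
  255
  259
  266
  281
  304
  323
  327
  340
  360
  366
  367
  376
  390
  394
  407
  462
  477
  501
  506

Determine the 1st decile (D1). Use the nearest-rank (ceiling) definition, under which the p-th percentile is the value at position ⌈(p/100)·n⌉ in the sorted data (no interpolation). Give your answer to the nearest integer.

228

n = 24.
Position = ⌈10/100 · 24⌉ = ⌈2.4⌉ = 3.
The value at rank 3 is 228.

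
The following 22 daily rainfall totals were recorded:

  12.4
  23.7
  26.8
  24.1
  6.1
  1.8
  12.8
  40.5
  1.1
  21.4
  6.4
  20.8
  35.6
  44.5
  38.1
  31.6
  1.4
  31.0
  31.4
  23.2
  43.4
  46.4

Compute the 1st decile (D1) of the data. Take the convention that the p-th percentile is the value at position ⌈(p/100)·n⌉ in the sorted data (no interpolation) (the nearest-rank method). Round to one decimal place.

Sorted: 1.1, 1.4, 1.8, 6.1, 6.4, 12.4, 12.8, 20.8, 21.4, 23.2, 23.7, 24.1, 26.8, 31.0, 31.4, 31.6, 35.6, 38.1, 40.5, 43.4, 44.5, 46.4.
n = 22.
Position = ⌈10/100 · 22⌉ = ⌈2.2⌉ = 3.
The value at rank 3 is 1.8.

1.8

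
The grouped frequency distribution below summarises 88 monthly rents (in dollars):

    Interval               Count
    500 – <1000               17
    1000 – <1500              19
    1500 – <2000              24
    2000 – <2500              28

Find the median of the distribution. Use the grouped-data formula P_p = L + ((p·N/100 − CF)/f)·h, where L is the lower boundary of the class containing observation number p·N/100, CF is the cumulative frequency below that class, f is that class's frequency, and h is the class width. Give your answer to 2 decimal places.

1666.67

N = 88; target position k = 50/100 · 88 = 44.
Cumulative frequencies: 17, 36, 60, 88.
Observation 44 falls in the class 1500 – <2000.
L = 1500, CF = 36, f = 24, h = 500.
P50 = 1500 + ((44 − 36)/24)·500 = 1500 + 166.667 = 1666.67.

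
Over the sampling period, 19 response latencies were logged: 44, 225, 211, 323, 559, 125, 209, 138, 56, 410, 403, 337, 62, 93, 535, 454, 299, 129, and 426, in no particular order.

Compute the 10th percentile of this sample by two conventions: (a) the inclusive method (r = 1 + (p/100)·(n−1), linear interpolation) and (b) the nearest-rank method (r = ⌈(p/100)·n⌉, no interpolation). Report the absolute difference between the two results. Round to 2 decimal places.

4.80

Sorted: 44, 56, 62, 93, 125, 129, 138, 209, 211, 225, 299, 323, 337, 403, 410, 426, 454, 535, 559.
n = 19.
(a) r = 2.8; between ranks 2 (56) and 3 (62): 60.8.
(b) the nearest-rank method: rank 2 → 56.
|60.8 − 56| = 4.8.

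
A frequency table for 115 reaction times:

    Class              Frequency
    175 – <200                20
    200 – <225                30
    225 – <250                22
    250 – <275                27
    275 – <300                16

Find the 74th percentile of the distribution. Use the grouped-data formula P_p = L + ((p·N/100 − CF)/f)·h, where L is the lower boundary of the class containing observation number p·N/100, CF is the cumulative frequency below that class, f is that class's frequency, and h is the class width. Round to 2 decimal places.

262.13

N = 115; target position k = 74/100 · 115 = 85.1.
Cumulative frequencies: 20, 50, 72, 99, 115.
Observation 85.1 falls in the class 250 – <275.
L = 250, CF = 72, f = 27, h = 25.
P74 = 250 + ((85.1 − 72)/27)·25 = 250 + 12.1296 = 262.13.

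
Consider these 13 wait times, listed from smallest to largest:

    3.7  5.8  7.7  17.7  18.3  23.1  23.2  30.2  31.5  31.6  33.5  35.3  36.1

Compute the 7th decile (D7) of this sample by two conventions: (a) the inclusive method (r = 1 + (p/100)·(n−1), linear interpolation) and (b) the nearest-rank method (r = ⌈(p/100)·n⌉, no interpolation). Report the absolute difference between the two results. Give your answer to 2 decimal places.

0.06

n = 13.
(a) r = 9.4; between ranks 9 (31.5) and 10 (31.6): 31.54.
(b) the nearest-rank method: rank 10 → 31.6.
|31.54 − 31.6| = 0.06.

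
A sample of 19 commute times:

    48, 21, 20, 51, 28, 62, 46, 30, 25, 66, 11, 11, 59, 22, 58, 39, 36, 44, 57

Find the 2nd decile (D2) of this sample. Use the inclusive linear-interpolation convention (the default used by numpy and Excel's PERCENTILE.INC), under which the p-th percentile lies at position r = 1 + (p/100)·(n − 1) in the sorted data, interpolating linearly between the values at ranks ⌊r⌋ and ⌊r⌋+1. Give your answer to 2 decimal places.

21.60

Sorted: 11, 11, 20, 21, 22, 25, 28, 30, 36, 39, 44, 46, 48, 51, 57, 58, 59, 62, 66.
n = 19.
r = 1 + (20/100)·(19 − 1) = 1 + 3.6 = 4.6.
Rank 4 is 21 and rank 5 is 22.
Interpolate: 21 + 0.6·(22 − 21) = 21 + 0.6·1 = 21.6.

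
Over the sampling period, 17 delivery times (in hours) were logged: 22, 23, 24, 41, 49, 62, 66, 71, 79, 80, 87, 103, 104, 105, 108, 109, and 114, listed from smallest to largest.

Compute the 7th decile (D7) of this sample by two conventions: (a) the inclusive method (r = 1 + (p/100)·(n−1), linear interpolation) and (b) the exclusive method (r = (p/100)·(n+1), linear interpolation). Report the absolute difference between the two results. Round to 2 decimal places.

n = 17.
(a) r = 12.2; between ranks 12 (103) and 13 (104): 103.2.
(b) r = 12.6; between ranks 12 (103) and 13 (104): 103.6.
|103.2 − 103.6| = 0.4.

0.40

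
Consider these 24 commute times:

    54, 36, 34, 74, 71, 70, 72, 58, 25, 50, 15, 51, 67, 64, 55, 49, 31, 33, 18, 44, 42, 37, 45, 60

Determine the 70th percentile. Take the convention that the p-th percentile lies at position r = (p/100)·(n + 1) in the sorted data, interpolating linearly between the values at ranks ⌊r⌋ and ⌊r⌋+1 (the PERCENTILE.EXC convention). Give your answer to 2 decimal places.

Sorted: 15, 18, 25, 31, 33, 34, 36, 37, 42, 44, 45, 49, 50, 51, 54, 55, 58, 60, 64, 67, 70, 71, 72, 74.
n = 24.
r = (70/100)·(24 + 1) = 17.5.
Rank 17 is 58 and rank 18 is 60.
Interpolate: 58 + 0.5·(60 − 58) = 58 + 0.5·2 = 59.

59.00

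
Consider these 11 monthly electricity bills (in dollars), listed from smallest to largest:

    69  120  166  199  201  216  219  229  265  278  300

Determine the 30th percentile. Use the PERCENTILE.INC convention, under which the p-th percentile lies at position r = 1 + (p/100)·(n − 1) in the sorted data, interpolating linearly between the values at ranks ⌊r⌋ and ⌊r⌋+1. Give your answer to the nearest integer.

n = 11.
r = 1 + (30/100)·(11 − 1) = 1 + 3 = 4.
r is an integer, so P30 is the value at rank 4: 199.

199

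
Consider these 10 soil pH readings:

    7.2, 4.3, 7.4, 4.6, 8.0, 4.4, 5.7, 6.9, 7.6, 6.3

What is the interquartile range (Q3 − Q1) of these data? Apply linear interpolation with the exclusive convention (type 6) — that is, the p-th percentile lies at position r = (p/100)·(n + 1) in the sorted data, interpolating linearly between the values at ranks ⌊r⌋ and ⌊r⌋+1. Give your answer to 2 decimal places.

2.90

Sorted: 4.3, 4.4, 4.6, 5.7, 6.3, 6.9, 7.2, 7.4, 7.6, 8.0.
n = 10.
P25: r = 2.75; ranks 2–3 are 4.4, 4.6; interpolating gives 4.55.
P75: r = 8.25; ranks 8–9 are 7.4, 7.6; interpolating gives 7.45.
Difference: 7.45 − 4.55 = 2.9.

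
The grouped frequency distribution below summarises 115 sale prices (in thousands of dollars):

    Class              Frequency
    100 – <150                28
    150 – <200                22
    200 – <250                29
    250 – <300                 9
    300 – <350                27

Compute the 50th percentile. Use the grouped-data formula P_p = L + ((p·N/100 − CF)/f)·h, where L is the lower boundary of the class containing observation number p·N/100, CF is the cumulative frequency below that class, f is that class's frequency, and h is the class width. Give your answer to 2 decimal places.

N = 115; target position k = 50/100 · 115 = 57.5.
Cumulative frequencies: 28, 50, 79, 88, 115.
Observation 57.5 falls in the class 200 – <250.
L = 200, CF = 50, f = 29, h = 50.
P50 = 200 + ((57.5 − 50)/29)·50 = 200 + 12.931 = 212.931.

212.93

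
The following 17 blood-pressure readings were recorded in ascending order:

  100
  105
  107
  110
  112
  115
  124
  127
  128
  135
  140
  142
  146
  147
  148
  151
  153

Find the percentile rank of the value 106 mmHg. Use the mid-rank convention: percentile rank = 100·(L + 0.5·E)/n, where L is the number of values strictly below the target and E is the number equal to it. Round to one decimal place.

11.8

Count below 106: L = 2; count equal: E = 0; n = 17.
Percentile rank = 100·(2 + 0.5·0)/17 = 100·2/17 = 11.76.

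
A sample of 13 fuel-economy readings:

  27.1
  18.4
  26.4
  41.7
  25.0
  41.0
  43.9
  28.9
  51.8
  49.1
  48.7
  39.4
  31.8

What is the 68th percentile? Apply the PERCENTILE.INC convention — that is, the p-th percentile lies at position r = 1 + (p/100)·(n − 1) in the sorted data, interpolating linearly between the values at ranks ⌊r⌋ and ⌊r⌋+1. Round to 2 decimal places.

42.05

Sorted: 18.4, 25.0, 26.4, 27.1, 28.9, 31.8, 39.4, 41.0, 41.7, 43.9, 48.7, 49.1, 51.8.
n = 13.
r = 1 + (68/100)·(13 − 1) = 1 + 8.16 = 9.16.
Rank 9 is 41.7 and rank 10 is 43.9.
Interpolate: 41.7 + 0.16·(43.9 − 41.7) = 41.7 + 0.16·2.2 = 42.052.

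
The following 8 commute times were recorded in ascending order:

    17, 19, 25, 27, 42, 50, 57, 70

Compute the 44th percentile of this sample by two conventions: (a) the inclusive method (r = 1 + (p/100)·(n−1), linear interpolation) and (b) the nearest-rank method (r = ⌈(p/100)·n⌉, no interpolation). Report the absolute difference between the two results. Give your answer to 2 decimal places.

1.20

n = 8.
(a) r = 4.08; between ranks 4 (27) and 5 (42): 28.2.
(b) the nearest-rank method: rank 4 → 27.
|28.2 − 27| = 1.2.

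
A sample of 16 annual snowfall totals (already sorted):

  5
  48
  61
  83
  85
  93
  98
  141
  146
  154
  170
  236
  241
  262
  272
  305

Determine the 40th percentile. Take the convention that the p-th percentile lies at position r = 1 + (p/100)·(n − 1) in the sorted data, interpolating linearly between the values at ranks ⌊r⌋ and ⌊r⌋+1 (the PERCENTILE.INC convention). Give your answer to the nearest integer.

98

n = 16.
r = 1 + (40/100)·(16 − 1) = 1 + 6 = 7.
r is an integer, so P40 is the value at rank 7: 98.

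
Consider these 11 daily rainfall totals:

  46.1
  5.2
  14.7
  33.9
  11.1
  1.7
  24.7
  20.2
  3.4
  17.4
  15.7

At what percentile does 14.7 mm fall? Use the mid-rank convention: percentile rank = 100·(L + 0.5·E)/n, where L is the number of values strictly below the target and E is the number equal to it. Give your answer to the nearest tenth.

Sorted: 1.7, 3.4, 5.2, 11.1, 14.7, 15.7, 17.4, 20.2, 24.7, 33.9, 46.1.
Count below 14.7: L = 4; count equal: E = 1; n = 11.
Percentile rank = 100·(4 + 0.5·1)/11 = 100·4.5/11 = 40.91.

40.9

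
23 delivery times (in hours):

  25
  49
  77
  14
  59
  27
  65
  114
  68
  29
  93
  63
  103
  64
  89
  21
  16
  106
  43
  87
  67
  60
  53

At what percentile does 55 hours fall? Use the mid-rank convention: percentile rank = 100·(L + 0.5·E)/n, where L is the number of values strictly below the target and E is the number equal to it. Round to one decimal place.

39.1

Sorted: 14, 16, 21, 25, 27, 29, 43, 49, 53, 59, 60, 63, 64, 65, 67, 68, 77, 87, 89, 93, 103, 106, 114.
Count below 55: L = 9; count equal: E = 0; n = 23.
Percentile rank = 100·(9 + 0.5·0)/23 = 100·9/23 = 39.13.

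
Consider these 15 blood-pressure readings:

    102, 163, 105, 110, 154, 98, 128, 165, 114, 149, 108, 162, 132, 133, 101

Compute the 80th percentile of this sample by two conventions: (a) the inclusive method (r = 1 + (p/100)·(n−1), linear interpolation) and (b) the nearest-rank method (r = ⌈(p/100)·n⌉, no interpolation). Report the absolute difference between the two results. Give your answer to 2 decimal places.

1.60

Sorted: 98, 101, 102, 105, 108, 110, 114, 128, 132, 133, 149, 154, 162, 163, 165.
n = 15.
(a) r = 12.2; between ranks 12 (154) and 13 (162): 155.6.
(b) the nearest-rank method: rank 12 → 154.
|155.6 − 154| = 1.6.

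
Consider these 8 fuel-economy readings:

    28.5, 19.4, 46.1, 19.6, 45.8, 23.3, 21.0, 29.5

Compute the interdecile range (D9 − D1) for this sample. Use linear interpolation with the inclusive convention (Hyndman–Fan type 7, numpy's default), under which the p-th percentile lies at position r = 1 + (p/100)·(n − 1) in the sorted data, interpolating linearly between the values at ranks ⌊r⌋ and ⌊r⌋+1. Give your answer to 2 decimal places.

Sorted: 19.4, 19.6, 21.0, 23.3, 28.5, 29.5, 45.8, 46.1.
n = 8.
P10: r = 1.7; ranks 1–2 are 19.4, 19.6; interpolating gives 19.54.
P90: r = 7.3; ranks 7–8 are 45.8, 46.1; interpolating gives 45.89.
Difference: 45.89 − 19.54 = 26.35.

26.35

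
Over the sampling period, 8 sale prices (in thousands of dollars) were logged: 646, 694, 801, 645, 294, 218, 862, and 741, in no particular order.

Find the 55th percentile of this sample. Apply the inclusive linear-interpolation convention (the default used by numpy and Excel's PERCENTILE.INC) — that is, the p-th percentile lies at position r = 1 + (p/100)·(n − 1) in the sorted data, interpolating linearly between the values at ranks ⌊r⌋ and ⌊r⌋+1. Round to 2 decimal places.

686.80

Sorted: 218, 294, 645, 646, 694, 741, 801, 862.
n = 8.
r = 1 + (55/100)·(8 − 1) = 1 + 3.85 = 4.85.
Rank 4 is 646 and rank 5 is 694.
Interpolate: 646 + 0.85·(694 − 646) = 646 + 0.85·48 = 686.8.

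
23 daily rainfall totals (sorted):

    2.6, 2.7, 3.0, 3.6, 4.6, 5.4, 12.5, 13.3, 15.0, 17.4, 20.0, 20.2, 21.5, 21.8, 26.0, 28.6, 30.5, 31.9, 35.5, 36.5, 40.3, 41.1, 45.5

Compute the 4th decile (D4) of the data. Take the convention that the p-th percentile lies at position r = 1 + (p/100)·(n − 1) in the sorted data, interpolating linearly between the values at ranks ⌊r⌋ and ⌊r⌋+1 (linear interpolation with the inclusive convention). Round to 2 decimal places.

n = 23.
r = 1 + (40/100)·(23 − 1) = 1 + 8.8 = 9.8.
Rank 9 is 15.0 and rank 10 is 17.4.
Interpolate: 15.0 + 0.8·(17.4 − 15.0) = 15.0 + 0.8·2.4 = 16.92.

16.92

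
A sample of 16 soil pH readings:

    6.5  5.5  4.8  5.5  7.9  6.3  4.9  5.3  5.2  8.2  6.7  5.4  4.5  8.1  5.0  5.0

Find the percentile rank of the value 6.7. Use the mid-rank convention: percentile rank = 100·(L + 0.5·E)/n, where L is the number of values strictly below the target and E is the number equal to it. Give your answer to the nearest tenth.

78.1

Sorted: 4.5, 4.8, 4.9, 5.0, 5.0, 5.2, 5.3, 5.4, 5.5, 5.5, 6.3, 6.5, 6.7, 7.9, 8.1, 8.2.
Count below 6.7: L = 12; count equal: E = 1; n = 16.
Percentile rank = 100·(12 + 0.5·1)/16 = 100·12.5/16 = 78.12.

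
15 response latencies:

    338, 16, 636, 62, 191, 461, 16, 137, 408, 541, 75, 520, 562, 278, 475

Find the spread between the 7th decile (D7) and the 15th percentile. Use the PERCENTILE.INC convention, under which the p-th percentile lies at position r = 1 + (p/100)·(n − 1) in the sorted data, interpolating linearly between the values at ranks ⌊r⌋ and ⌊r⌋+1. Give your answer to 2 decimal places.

408.90

Sorted: 16, 16, 62, 75, 137, 191, 278, 338, 408, 461, 475, 520, 541, 562, 636.
n = 15.
P15: r = 3.1; ranks 3–4 are 62, 75; interpolating gives 63.3.
P70: r = 10.8; ranks 10–11 are 461, 475; interpolating gives 472.2.
Difference: 472.2 − 63.3 = 408.9.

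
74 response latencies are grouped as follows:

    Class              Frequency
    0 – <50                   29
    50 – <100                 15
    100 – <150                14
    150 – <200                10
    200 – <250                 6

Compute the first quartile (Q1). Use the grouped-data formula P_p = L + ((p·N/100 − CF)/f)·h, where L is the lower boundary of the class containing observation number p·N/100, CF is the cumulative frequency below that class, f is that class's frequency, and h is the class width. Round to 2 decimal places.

31.90

N = 74; target position k = 25/100 · 74 = 18.5.
Cumulative frequencies: 29, 44, 58, 68, 74.
Observation 18.5 falls in the class 0 – <50.
L = 0, CF = 0, f = 29, h = 50.
P25 = 0 + ((18.5 − 0)/29)·50 = 0 + 31.8966 = 31.8966.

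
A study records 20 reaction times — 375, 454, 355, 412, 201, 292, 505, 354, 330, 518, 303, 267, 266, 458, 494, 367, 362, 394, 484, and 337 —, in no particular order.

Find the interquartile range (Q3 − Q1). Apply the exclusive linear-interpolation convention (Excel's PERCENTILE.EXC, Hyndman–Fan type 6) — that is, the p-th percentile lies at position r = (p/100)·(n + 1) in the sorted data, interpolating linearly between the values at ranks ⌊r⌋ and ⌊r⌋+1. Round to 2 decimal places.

Sorted: 201, 266, 267, 292, 303, 330, 337, 354, 355, 362, 367, 375, 394, 412, 454, 458, 484, 494, 505, 518.
n = 20.
P25: r = 5.25; ranks 5–6 are 303, 330; interpolating gives 309.75.
P75: r = 15.75; ranks 15–16 are 454, 458; interpolating gives 457.
Difference: 457 − 309.75 = 147.25.

147.25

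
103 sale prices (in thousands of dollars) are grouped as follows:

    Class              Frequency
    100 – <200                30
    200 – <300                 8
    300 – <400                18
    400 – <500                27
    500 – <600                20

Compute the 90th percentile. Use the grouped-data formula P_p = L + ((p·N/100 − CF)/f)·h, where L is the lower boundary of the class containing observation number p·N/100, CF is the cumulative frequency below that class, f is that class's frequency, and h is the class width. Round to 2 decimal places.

N = 103; target position k = 90/100 · 103 = 92.7.
Cumulative frequencies: 30, 38, 56, 83, 103.
Observation 92.7 falls in the class 500 – <600.
L = 500, CF = 83, f = 20, h = 100.
P90 = 500 + ((92.7 − 83)/20)·100 = 500 + 48.5 = 548.5.

548.50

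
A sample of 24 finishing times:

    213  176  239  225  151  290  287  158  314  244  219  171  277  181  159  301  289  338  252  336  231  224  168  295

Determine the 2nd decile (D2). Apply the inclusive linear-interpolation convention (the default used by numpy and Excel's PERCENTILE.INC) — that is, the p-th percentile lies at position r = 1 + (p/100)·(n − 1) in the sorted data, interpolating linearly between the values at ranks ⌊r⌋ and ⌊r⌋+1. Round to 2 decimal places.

174.00

Sorted: 151, 158, 159, 168, 171, 176, 181, 213, 219, 224, 225, 231, 239, 244, 252, 277, 287, 289, 290, 295, 301, 314, 336, 338.
n = 24.
r = 1 + (20/100)·(24 − 1) = 1 + 4.6 = 5.6.
Rank 5 is 171 and rank 6 is 176.
Interpolate: 171 + 0.6·(176 − 171) = 171 + 0.6·5 = 174.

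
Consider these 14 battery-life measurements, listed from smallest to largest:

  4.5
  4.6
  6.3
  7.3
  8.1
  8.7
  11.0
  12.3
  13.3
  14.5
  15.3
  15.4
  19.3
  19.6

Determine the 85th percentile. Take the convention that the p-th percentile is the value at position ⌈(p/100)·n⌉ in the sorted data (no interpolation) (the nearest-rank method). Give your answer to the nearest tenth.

n = 14.
Position = ⌈85/100 · 14⌉ = ⌈11.9⌉ = 12.
The value at rank 12 is 15.4.

15.4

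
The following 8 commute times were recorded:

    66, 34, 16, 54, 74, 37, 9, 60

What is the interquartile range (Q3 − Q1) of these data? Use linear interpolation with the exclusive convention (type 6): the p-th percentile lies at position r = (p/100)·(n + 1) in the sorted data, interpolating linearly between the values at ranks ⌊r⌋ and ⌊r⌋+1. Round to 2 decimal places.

Sorted: 9, 16, 34, 37, 54, 60, 66, 74.
n = 8.
P25: r = 2.25; ranks 2–3 are 16, 34; interpolating gives 20.5.
P75: r = 6.75; ranks 6–7 are 60, 66; interpolating gives 64.5.
Difference: 64.5 − 20.5 = 44.

44.00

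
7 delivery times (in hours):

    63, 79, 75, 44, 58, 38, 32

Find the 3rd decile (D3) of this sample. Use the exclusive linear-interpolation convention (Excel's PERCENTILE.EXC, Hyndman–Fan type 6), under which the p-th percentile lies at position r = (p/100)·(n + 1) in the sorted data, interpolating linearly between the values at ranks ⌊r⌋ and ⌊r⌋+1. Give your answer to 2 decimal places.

Sorted: 32, 38, 44, 58, 63, 75, 79.
n = 7.
r = (30/100)·(7 + 1) = 2.4.
Rank 2 is 38 and rank 3 is 44.
Interpolate: 38 + 0.4·(44 − 38) = 38 + 0.4·6 = 40.4.

40.40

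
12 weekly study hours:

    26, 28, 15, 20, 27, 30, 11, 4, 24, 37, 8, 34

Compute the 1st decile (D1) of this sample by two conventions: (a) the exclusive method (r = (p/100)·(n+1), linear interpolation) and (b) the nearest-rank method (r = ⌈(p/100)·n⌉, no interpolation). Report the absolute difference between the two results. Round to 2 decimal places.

Sorted: 4, 8, 11, 15, 20, 24, 26, 27, 28, 30, 34, 37.
n = 12.
(a) r = 1.3; between ranks 1 (4) and 2 (8): 5.2.
(b) the nearest-rank method: rank 2 → 8.
|5.2 − 8| = 2.8.

2.80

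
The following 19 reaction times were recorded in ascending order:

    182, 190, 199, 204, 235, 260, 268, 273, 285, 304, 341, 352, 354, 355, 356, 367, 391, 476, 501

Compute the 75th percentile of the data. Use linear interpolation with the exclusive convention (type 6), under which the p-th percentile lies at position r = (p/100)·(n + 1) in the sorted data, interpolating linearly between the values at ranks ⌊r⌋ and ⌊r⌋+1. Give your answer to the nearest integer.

356

n = 19.
r = (75/100)·(19 + 1) = 15.
r is an integer, so P75 is the value at rank 15: 356.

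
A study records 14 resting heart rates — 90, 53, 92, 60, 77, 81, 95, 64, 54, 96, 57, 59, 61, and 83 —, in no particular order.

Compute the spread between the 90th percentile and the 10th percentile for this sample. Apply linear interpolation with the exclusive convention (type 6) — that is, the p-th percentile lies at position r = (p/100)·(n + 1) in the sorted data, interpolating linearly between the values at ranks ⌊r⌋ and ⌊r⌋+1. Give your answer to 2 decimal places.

Sorted: 53, 54, 57, 59, 60, 61, 64, 77, 81, 83, 90, 92, 95, 96.
n = 14.
P10: r = 1.5; ranks 1–2 are 53, 54; interpolating gives 53.5.
P90: r = 13.5; ranks 13–14 are 95, 96; interpolating gives 95.5.
Difference: 95.5 − 53.5 = 42.

42.00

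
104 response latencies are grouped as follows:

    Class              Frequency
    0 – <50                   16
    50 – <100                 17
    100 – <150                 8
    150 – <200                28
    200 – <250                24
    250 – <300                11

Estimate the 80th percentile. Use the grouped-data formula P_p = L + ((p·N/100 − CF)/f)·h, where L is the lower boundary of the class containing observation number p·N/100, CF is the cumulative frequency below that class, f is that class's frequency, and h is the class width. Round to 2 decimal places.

N = 104; target position k = 80/100 · 104 = 83.2.
Cumulative frequencies: 16, 33, 41, 69, 93, 104.
Observation 83.2 falls in the class 200 – <250.
L = 200, CF = 69, f = 24, h = 50.
P80 = 200 + ((83.2 − 69)/24)·50 = 200 + 29.5833 = 229.583.

229.58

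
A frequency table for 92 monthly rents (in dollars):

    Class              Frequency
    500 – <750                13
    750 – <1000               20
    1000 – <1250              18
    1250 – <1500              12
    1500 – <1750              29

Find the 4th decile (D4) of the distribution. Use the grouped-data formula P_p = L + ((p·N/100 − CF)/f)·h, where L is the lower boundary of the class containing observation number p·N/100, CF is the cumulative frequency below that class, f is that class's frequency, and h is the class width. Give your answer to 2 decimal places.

1052.78

N = 92; target position k = 40/100 · 92 = 36.8.
Cumulative frequencies: 13, 33, 51, 63, 92.
Observation 36.8 falls in the class 1000 – <1250.
L = 1000, CF = 33, f = 18, h = 250.
P40 = 1000 + ((36.8 − 33)/18)·250 = 1000 + 52.7778 = 1052.78.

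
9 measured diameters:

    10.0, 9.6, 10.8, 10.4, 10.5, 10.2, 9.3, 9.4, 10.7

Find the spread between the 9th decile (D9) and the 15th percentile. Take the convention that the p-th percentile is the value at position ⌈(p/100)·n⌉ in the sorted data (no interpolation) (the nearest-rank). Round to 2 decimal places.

Sorted: 9.3, 9.4, 9.6, 10.0, 10.2, 10.4, 10.5, 10.7, 10.8.
n = 9.
P15: rank ⌈15/100·9⌉ = 2 → 9.4.
P90: rank ⌈90/100·9⌉ = 9 → 10.8.
Difference: 10.8 − 9.4 = 1.4.

1.40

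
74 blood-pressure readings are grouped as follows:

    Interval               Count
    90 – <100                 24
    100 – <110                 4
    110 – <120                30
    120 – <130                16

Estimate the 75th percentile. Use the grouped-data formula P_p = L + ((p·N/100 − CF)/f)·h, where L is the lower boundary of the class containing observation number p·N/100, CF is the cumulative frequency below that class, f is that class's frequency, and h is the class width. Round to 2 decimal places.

119.17

N = 74; target position k = 75/100 · 74 = 55.5.
Cumulative frequencies: 24, 28, 58, 74.
Observation 55.5 falls in the class 110 – <120.
L = 110, CF = 28, f = 30, h = 10.
P75 = 110 + ((55.5 − 28)/30)·10 = 110 + 9.16667 = 119.167.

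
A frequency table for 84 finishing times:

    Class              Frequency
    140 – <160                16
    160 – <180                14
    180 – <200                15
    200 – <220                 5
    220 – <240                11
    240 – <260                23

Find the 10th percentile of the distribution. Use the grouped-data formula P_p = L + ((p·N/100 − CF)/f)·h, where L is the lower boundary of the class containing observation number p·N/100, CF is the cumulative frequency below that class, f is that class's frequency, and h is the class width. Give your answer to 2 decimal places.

150.50

N = 84; target position k = 10/100 · 84 = 8.4.
Cumulative frequencies: 16, 30, 45, 50, 61, 84.
Observation 8.4 falls in the class 140 – <160.
L = 140, CF = 0, f = 16, h = 20.
P10 = 140 + ((8.4 − 0)/16)·20 = 140 + 10.5 = 150.5.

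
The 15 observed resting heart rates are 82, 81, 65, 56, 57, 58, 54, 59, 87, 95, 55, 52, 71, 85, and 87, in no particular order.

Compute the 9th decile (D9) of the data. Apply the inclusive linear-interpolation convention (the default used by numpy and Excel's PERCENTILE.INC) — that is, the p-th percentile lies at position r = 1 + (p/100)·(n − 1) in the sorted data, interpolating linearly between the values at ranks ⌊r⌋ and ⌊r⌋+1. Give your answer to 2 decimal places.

Sorted: 52, 54, 55, 56, 57, 58, 59, 65, 71, 81, 82, 85, 87, 87, 95.
n = 15.
r = 1 + (90/100)·(15 − 1) = 1 + 12.6 = 13.6.
Rank 13 is 87 and rank 14 is 87.
Interpolate: 87 + 0.6·(87 − 87) = 87 + 0.6·0 = 87.

87.00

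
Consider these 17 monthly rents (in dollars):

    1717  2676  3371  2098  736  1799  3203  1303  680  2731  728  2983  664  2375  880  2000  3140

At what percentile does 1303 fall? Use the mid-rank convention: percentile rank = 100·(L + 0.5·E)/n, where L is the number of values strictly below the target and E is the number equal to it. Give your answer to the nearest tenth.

32.4

Sorted: 664, 680, 728, 736, 880, 1303, 1717, 1799, 2000, 2098, 2375, 2676, 2731, 2983, 3140, 3203, 3371.
Count below 1303: L = 5; count equal: E = 1; n = 17.
Percentile rank = 100·(5 + 0.5·1)/17 = 100·5.5/17 = 32.35.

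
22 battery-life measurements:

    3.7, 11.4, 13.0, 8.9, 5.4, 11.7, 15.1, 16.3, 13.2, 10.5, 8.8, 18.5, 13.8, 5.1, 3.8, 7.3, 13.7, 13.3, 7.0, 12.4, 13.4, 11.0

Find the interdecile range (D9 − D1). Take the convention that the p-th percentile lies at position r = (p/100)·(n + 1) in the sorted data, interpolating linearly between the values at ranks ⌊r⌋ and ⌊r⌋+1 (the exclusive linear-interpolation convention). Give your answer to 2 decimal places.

Sorted: 3.7, 3.8, 5.1, 5.4, 7.0, 7.3, 8.8, 8.9, 10.5, 11.0, 11.4, 11.7, 12.4, 13.0, 13.2, 13.3, 13.4, 13.7, 13.8, 15.1, 16.3, 18.5.
n = 22.
P10: r = 2.3; ranks 2–3 are 3.8, 5.1; interpolating gives 4.19.
P90: r = 20.7; ranks 20–21 are 15.1, 16.3; interpolating gives 15.94.
Difference: 15.94 − 4.19 = 11.75.

11.75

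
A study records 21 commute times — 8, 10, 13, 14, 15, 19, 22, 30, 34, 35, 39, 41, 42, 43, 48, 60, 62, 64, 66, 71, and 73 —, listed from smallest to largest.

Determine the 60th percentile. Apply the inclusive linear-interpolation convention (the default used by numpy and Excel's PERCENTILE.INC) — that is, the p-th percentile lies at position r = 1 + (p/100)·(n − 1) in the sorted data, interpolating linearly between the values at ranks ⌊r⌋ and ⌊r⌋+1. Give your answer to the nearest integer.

n = 21.
r = 1 + (60/100)·(21 − 1) = 1 + 12 = 13.
r is an integer, so P60 is the value at rank 13: 42.

42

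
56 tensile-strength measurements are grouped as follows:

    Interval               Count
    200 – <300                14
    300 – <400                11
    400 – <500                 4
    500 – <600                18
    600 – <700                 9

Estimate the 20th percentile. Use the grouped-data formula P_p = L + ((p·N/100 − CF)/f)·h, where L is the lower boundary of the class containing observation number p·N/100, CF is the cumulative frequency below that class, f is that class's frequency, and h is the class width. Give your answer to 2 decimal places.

N = 56; target position k = 20/100 · 56 = 11.2.
Cumulative frequencies: 14, 25, 29, 47, 56.
Observation 11.2 falls in the class 200 – <300.
L = 200, CF = 0, f = 14, h = 100.
P20 = 200 + ((11.2 − 0)/14)·100 = 200 + 80 = 280.

280.00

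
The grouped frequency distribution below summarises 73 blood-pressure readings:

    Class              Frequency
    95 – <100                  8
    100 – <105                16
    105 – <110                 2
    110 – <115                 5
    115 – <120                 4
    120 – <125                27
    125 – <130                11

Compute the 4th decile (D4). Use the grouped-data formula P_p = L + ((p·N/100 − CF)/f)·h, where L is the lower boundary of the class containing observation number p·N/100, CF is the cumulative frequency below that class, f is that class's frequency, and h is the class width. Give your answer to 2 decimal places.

N = 73; target position k = 40/100 · 73 = 29.2.
Cumulative frequencies: 8, 24, 26, 31, 35, 62, 73.
Observation 29.2 falls in the class 110 – <115.
L = 110, CF = 26, f = 5, h = 5.
P40 = 110 + ((29.2 − 26)/5)·5 = 110 + 3.2 = 113.2.

113.20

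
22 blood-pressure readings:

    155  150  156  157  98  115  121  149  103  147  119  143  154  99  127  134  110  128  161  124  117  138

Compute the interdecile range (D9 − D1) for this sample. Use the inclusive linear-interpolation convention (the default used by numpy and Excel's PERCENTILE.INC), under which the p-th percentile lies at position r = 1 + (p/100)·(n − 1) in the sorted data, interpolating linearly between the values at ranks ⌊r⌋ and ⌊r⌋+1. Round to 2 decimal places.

Sorted: 98, 99, 103, 110, 115, 117, 119, 121, 124, 127, 128, 134, 138, 143, 147, 149, 150, 154, 155, 156, 157, 161.
n = 22.
P10: r = 3.1; ranks 3–4 are 103, 110; interpolating gives 103.7.
P90: r = 19.9; ranks 19–20 are 155, 156; interpolating gives 155.9.
Difference: 155.9 − 103.7 = 52.2.

52.20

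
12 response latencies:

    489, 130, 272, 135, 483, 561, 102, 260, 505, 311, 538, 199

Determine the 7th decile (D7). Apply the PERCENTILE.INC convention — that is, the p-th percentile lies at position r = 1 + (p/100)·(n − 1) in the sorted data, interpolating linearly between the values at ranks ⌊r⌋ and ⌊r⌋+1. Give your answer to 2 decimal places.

Sorted: 102, 130, 135, 199, 260, 272, 311, 483, 489, 505, 538, 561.
n = 12.
r = 1 + (70/100)·(12 − 1) = 1 + 7.7 = 8.7.
Rank 8 is 483 and rank 9 is 489.
Interpolate: 483 + 0.7·(489 − 483) = 483 + 0.7·6 = 487.2.

487.20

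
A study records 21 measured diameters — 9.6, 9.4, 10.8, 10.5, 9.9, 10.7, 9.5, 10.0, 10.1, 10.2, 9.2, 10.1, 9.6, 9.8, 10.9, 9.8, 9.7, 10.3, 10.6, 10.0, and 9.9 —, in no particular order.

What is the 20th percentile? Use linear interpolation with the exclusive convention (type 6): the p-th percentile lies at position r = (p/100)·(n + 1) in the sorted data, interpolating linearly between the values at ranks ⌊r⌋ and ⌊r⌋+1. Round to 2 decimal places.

9.60

Sorted: 9.2, 9.4, 9.5, 9.6, 9.6, 9.7, 9.8, 9.8, 9.9, 9.9, 10.0, 10.0, 10.1, 10.1, 10.2, 10.3, 10.5, 10.6, 10.7, 10.8, 10.9.
n = 21.
r = (20/100)·(21 + 1) = 4.4.
Rank 4 is 9.6 and rank 5 is 9.6.
Interpolate: 9.6 + 0.4·(9.6 − 9.6) = 9.6 + 0.4·0 = 9.6.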